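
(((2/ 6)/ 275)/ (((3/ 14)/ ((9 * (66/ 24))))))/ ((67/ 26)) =91/ 1675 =0.05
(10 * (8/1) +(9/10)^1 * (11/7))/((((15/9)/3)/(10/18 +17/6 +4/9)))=393231/700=561.76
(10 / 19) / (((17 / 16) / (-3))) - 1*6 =-2418 / 323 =-7.49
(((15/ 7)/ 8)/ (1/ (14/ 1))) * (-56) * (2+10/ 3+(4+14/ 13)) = -28420/ 13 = -2186.15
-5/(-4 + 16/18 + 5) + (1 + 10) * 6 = 1077/17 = 63.35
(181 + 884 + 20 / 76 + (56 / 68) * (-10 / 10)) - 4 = 342522 / 323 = 1060.44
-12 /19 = -0.63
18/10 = 9/5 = 1.80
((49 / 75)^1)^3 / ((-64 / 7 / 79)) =-65059897 / 27000000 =-2.41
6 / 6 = 1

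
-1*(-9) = 9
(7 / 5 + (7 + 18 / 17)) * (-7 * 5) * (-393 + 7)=2172408 / 17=127788.71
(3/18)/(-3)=-1/18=-0.06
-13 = -13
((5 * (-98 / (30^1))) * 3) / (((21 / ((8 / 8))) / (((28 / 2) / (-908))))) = 49 / 1362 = 0.04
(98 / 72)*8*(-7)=-686 / 9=-76.22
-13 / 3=-4.33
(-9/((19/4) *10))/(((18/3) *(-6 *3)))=0.00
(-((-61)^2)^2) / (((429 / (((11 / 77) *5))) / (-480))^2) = -8861338240000 / 1002001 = -8843642.11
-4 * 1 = -4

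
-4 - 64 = -68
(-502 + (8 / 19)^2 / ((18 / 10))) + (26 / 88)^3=-138900536699 / 276762816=-501.88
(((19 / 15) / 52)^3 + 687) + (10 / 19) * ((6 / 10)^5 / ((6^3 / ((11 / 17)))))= 526517921798581 / 766401480000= 687.00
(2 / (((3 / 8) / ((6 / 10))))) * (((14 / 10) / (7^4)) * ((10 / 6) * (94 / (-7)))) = -1504 / 36015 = -0.04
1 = 1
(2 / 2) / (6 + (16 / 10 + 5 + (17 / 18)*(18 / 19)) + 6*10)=0.01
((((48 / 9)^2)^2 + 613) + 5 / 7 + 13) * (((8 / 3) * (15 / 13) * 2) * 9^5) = 3652173360 / 7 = 521739051.43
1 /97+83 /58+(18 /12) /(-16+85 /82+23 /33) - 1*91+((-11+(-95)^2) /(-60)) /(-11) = -272380728058 /3583663545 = -76.01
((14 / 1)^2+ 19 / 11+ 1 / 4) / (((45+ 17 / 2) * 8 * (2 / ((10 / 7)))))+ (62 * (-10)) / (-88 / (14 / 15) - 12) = 2437585 / 395472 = 6.16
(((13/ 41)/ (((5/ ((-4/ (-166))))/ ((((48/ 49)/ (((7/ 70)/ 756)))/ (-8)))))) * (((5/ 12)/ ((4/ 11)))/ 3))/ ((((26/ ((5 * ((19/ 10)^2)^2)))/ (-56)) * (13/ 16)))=103214232/ 1105975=93.32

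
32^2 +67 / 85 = 87107 / 85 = 1024.79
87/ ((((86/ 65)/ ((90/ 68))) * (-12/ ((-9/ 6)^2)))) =-16.32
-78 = -78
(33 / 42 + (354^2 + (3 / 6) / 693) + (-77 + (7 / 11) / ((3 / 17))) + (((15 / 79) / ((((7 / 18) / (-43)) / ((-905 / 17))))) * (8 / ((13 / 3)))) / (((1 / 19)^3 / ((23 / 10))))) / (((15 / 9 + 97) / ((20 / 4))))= 1976758749487745 / 1193776584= 1655886.68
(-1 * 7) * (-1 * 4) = 28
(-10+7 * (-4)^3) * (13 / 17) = -5954 / 17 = -350.24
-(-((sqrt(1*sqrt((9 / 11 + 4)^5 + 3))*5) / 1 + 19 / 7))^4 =-(2299 + 35*11^(3 / 4)*418678646^(1 / 4))^4 / 514675673281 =-2178145.00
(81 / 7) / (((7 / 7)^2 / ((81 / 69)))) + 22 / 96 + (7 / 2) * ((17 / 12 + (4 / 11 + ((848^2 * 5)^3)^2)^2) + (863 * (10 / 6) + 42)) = 15277807522556828893059250974871289420806177623900501475604164561481026278265598832409 / 935088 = 16338363365326930613011020000000000000000000000000000000000000000000000000000000.00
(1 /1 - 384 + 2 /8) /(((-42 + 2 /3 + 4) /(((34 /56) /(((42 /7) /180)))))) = 1171215 /6272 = 186.74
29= 29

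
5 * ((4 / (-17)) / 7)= -20 / 119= -0.17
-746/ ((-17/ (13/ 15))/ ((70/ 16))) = 33943/ 204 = 166.39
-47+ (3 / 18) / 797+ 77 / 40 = -4310953 / 95640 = -45.07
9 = 9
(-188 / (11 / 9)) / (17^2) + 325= 1031483 / 3179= 324.47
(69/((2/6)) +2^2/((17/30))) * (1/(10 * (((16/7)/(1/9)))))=8491/8160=1.04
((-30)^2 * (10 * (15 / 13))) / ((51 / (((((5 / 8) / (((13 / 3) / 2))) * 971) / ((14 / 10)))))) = 819281250 / 20111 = 40737.97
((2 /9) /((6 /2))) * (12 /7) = 8 /63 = 0.13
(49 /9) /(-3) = -49 /27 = -1.81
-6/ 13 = -0.46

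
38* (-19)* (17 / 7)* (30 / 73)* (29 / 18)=-1779730 / 1533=-1160.95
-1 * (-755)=755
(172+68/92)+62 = 5399/23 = 234.74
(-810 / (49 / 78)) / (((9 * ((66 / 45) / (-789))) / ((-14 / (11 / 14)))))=-166163400 / 121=-1373251.24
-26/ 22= -13/ 11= -1.18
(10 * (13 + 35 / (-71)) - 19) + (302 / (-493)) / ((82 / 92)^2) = 6195816951 / 58840043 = 105.30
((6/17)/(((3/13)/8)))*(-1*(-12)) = 2496/17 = 146.82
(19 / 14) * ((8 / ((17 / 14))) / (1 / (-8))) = -1216 / 17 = -71.53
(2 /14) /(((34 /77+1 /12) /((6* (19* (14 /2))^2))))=14009688 /485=28885.95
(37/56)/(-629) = -1/952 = -0.00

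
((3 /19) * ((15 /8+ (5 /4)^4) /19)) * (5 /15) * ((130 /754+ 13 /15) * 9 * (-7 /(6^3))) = -0.00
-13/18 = -0.72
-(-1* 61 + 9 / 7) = 418 / 7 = 59.71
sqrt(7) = 2.65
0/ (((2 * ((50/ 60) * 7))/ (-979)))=0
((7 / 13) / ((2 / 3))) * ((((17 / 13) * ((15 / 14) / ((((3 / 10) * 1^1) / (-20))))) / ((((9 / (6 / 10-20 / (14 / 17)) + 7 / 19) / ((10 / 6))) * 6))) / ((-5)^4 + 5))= 33470875 / 11626524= 2.88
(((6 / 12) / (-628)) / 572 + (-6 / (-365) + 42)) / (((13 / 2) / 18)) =116.35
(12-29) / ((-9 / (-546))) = -3094 / 3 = -1031.33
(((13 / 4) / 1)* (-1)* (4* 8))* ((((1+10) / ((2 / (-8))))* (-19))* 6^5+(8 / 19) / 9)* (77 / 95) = -547977834.34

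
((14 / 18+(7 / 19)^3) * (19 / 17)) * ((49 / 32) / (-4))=-625975 / 1767456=-0.35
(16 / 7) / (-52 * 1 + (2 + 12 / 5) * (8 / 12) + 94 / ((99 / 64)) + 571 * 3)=7920 / 5976089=0.00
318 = 318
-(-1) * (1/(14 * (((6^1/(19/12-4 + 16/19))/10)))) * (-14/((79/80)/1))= 35900/13509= 2.66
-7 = -7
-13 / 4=-3.25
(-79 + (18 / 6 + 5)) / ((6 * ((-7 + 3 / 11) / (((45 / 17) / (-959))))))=-11715 / 2412844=-0.00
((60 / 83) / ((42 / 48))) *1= 480 / 581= 0.83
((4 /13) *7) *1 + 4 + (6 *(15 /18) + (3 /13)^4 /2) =637211 /57122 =11.16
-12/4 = -3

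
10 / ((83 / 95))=950 / 83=11.45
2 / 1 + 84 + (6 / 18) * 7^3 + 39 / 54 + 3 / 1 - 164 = 721 / 18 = 40.06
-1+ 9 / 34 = -25 / 34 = -0.74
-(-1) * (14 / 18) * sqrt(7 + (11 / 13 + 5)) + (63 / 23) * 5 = 7 * sqrt(2171) / 117 + 315 / 23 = 16.48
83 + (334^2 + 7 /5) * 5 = 557870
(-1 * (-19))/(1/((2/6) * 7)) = 133/3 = 44.33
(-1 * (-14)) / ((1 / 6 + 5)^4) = 18144 / 923521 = 0.02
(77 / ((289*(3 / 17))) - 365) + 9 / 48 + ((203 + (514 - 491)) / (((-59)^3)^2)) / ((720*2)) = -11723090719258619 / 32268108235365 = -363.30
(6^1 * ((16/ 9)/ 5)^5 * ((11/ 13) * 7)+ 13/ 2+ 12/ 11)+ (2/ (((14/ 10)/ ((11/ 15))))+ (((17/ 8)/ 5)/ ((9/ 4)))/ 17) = 544999952333/ 61570884375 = 8.85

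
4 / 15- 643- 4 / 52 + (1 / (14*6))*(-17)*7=-167499 / 260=-644.23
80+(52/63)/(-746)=1879894/23499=80.00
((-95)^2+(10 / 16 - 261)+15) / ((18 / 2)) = 70237 / 72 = 975.51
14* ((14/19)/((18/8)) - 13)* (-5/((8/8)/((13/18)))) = 985985/1539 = 640.67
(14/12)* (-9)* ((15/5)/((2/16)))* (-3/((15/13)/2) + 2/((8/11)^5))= -23894073/20480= -1166.70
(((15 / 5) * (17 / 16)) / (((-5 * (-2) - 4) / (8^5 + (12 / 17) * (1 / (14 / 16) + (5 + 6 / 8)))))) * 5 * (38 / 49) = 67510.43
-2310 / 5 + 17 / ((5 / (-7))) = -2429 / 5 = -485.80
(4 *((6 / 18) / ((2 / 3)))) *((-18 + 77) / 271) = 0.44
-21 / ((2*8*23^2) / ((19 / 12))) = -0.00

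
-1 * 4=-4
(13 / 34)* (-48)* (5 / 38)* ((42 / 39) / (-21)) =0.12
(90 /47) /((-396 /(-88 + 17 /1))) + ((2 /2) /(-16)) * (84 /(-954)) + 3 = 2202271 /657624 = 3.35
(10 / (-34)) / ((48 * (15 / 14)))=-0.01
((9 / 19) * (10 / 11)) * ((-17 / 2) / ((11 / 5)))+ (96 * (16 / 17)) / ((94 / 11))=16365777 / 1836901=8.91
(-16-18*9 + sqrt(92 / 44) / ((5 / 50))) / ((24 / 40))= -890 / 3 + 50*sqrt(253) / 33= -272.57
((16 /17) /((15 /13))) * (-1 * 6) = -416 /85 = -4.89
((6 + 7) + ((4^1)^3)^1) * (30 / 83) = 2310 / 83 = 27.83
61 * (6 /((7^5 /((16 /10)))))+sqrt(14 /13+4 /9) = 2928 /84035+sqrt(2314) /39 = 1.27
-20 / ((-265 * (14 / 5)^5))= 3125 / 7126168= 0.00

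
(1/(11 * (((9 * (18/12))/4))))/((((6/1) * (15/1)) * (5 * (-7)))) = -4/467775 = -0.00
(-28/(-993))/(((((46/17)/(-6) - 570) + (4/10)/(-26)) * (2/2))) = -7735/156488194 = -0.00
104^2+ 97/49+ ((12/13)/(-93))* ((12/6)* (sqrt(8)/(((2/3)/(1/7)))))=530081/49 - 24* sqrt(2)/2821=10817.97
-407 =-407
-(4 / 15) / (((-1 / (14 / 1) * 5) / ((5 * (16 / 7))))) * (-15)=-128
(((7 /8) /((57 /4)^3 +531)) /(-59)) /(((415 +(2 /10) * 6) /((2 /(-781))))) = 0.00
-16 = -16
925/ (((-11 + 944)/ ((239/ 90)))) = 44215/ 16794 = 2.63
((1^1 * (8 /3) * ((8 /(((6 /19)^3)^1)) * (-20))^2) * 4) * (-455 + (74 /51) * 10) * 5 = -67640685866560000 /111537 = -606441681832.58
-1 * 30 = -30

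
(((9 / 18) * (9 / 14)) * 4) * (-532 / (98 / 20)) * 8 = -1116.73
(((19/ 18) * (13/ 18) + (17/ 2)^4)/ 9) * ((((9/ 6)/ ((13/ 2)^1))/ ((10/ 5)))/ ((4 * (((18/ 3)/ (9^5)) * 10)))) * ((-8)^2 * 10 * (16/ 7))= 2192245236/ 91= 24090606.99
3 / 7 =0.43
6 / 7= 0.86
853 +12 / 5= 855.40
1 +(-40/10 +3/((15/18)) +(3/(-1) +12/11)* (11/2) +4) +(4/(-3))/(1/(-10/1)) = 223/30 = 7.43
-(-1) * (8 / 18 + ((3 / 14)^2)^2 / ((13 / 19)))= 2011483 / 4494672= 0.45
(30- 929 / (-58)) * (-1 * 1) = -2669 / 58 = -46.02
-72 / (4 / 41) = -738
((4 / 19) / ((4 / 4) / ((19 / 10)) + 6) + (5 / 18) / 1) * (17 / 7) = 2941 / 3906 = 0.75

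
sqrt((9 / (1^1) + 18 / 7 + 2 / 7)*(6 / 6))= sqrt(581) / 7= 3.44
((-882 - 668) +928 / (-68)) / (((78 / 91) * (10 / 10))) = -93037 / 51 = -1824.25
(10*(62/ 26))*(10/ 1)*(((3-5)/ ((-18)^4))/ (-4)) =775/ 682344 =0.00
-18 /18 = -1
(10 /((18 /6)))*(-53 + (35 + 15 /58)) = -1715 /29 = -59.14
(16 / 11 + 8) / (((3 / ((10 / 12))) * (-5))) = -52 / 99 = -0.53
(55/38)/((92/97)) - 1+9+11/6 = 119137/10488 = 11.36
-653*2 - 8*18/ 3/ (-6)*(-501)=-5314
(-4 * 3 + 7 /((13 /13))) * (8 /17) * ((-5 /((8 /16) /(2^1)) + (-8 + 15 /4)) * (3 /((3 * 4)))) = 485 /34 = 14.26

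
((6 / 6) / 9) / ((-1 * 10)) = -0.01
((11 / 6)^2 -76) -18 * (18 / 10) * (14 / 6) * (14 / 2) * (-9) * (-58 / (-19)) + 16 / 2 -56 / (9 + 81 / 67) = 49483807 / 3420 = 14468.95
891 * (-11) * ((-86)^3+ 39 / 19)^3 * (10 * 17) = 2940776166954271515627656250 / 6859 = 428747072015493733142973.60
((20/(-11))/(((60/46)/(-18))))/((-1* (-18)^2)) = -23/297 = -0.08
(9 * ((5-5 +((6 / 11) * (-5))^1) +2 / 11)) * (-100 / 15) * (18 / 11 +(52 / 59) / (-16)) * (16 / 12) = 2298800 / 7139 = 322.01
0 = 0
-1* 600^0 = -1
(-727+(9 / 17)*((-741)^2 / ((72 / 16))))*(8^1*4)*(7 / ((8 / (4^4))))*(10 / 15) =15566071808 / 51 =305217094.27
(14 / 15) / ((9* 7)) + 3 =407 / 135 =3.01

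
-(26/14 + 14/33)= -527/231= -2.28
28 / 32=7 / 8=0.88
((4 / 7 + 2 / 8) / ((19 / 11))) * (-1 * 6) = -759 / 266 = -2.85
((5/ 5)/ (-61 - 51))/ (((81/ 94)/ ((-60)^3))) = 47000/ 21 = 2238.10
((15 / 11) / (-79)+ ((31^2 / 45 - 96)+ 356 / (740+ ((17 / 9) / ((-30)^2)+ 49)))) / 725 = -18546452077382 / 181189686731625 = -0.10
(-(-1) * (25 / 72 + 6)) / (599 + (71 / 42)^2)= 22393 / 2123354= 0.01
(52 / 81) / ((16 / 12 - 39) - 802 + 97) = -13 / 15039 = -0.00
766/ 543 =1.41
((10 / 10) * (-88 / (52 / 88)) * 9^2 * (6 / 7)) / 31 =-940896 / 2821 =-333.53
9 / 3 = 3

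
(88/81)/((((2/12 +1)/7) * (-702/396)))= -3872/1053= -3.68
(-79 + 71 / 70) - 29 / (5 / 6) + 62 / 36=-6997 / 63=-111.06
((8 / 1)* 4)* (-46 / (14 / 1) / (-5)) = 736 / 35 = 21.03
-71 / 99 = -0.72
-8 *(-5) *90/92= 900/23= 39.13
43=43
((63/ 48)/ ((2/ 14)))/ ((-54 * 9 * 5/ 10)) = -49/ 1296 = -0.04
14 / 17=0.82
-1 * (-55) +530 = 585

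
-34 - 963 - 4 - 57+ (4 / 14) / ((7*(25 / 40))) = -259194 / 245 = -1057.93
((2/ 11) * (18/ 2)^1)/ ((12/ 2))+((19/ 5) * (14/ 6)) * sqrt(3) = 3/ 11+133 * sqrt(3)/ 15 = 15.63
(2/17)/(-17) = -0.01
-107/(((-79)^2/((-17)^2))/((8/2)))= -123692/6241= -19.82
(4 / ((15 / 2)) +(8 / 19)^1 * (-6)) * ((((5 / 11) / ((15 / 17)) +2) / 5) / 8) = -5893 / 47025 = -0.13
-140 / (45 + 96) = -140 / 141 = -0.99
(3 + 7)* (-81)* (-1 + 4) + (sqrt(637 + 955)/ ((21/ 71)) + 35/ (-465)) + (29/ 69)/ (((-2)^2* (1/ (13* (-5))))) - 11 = -6981425/ 2852 + 142* sqrt(398)/ 21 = -2313.01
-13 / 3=-4.33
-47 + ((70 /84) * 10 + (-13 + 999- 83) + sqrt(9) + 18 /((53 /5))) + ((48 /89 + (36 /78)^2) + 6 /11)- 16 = 22474590830 /26306709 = 854.33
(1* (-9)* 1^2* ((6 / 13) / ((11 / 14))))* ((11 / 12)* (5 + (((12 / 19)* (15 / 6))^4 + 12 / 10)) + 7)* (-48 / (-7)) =-62088889392 / 93179515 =-666.34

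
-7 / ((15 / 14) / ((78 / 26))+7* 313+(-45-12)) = -98 / 29881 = -0.00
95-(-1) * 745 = 840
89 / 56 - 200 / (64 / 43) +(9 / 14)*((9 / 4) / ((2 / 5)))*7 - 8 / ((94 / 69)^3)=-1286510459 / 11628176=-110.64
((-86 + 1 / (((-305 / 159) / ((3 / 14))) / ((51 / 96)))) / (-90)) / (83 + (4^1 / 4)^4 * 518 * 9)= 11759149 / 58352112000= 0.00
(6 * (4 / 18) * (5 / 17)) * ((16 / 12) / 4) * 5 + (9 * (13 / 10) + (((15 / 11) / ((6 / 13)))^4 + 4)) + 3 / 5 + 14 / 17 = 16841492597 / 179205840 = 93.98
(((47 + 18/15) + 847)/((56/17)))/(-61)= -4.46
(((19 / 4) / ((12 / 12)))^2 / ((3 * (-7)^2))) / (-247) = -19 / 30576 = -0.00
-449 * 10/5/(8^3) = -1.75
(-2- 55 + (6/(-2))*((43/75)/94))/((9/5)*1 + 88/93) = -12461349/600190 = -20.76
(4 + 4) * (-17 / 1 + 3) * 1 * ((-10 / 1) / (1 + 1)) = 560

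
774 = 774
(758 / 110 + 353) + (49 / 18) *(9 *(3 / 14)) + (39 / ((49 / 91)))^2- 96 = 59452119 / 10780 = 5515.04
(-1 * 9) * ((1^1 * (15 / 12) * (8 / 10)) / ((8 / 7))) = -63 / 8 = -7.88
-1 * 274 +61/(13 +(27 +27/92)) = -1010106/3707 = -272.49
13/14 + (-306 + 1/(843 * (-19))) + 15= -290.07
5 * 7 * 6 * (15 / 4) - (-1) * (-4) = 1567 / 2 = 783.50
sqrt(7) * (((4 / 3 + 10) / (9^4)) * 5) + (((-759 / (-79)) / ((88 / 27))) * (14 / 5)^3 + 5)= 170 * sqrt(7) / 19683 + 688384 / 9875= 69.73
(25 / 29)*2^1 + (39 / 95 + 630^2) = 1093465381 / 2755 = 396902.13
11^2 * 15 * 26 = 47190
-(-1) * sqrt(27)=3 * sqrt(3)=5.20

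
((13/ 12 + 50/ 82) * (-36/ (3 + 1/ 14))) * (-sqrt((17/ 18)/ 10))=5831 * sqrt(85)/ 8815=6.10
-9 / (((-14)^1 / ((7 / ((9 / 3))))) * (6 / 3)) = 3 / 4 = 0.75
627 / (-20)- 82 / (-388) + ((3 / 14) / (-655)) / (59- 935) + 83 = 51.86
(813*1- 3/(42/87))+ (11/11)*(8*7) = 12079/14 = 862.79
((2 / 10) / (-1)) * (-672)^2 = -451584 / 5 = -90316.80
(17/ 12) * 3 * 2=17/ 2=8.50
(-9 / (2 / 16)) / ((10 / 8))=-288 / 5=-57.60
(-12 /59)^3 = -1728 /205379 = -0.01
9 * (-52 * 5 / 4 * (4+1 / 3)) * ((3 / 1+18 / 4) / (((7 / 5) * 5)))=-38025 / 14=-2716.07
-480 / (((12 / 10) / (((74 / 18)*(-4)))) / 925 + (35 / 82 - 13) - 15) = 17.41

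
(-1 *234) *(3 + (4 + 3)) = -2340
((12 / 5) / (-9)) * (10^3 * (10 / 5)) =-1600 / 3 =-533.33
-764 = -764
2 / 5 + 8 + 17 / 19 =883 / 95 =9.29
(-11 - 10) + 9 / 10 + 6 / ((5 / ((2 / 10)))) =-19.86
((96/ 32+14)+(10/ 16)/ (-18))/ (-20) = -2443/ 2880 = -0.85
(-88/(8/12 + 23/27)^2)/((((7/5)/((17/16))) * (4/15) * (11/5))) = -49.37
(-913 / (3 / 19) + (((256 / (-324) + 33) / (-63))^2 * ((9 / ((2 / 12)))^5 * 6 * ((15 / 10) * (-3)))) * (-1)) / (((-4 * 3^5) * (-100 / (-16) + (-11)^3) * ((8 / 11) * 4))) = 5240091008911 / 6057138528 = 865.11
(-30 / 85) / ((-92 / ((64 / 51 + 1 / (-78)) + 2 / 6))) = 2089 / 345644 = 0.01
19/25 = 0.76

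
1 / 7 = 0.14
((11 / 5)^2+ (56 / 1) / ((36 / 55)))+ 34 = 124.40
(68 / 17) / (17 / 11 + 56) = 44 / 633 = 0.07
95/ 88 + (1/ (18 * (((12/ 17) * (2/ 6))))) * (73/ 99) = 1117/ 891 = 1.25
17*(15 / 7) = 255 / 7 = 36.43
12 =12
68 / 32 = 17 / 8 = 2.12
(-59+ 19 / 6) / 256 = -335 / 1536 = -0.22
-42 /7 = -6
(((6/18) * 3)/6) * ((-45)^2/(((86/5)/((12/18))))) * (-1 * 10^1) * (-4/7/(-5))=-4500/301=-14.95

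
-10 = -10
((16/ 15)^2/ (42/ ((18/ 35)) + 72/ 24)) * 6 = 256/ 3175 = 0.08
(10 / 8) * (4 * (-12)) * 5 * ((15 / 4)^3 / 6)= -84375 / 32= -2636.72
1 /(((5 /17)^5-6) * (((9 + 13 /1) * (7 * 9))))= -1419857 /11803199562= -0.00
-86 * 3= -258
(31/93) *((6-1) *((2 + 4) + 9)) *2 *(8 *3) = 1200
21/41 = 0.51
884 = 884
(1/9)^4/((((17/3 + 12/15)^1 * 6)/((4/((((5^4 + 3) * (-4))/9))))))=-5/88815528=-0.00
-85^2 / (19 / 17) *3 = -368475 / 19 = -19393.42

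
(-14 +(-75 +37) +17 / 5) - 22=-353 / 5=-70.60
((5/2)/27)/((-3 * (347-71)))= -5/44712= -0.00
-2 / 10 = -1 / 5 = -0.20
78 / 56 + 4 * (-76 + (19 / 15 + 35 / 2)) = -95567 / 420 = -227.54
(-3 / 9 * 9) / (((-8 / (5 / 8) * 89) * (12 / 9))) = 45 / 22784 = 0.00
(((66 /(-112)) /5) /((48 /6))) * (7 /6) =-0.02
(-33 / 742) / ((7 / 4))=-66 / 2597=-0.03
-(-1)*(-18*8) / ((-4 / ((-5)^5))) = -112500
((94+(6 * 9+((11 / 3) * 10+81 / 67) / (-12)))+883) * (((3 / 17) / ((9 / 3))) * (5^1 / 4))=12395795 / 164016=75.58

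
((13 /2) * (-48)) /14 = -156 /7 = -22.29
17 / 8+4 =6.12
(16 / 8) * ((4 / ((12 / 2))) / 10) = 2 / 15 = 0.13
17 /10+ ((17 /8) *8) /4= 119 /20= 5.95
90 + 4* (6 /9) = 278 /3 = 92.67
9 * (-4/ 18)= -2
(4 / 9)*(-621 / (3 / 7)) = -644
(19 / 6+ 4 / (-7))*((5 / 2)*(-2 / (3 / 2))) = -545 / 63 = -8.65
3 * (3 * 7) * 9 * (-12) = -6804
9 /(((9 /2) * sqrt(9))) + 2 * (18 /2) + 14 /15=19.60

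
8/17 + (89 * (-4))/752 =-9/3196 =-0.00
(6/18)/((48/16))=1/9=0.11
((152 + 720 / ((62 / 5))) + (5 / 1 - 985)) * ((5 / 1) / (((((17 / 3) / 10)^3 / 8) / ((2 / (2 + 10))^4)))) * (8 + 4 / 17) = -163800000 / 152303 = -1075.49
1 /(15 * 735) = 1 /11025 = 0.00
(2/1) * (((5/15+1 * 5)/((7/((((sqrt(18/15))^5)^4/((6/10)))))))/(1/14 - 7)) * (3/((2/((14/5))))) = -9.53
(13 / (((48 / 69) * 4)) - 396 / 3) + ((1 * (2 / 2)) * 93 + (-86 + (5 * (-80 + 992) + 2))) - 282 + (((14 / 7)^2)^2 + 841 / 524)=35022289 / 8384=4177.28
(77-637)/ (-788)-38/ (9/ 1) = -6226/ 1773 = -3.51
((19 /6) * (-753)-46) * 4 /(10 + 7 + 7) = -405.08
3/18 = 0.17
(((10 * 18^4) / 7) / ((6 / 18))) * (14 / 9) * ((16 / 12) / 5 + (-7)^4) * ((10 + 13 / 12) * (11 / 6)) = 34146876456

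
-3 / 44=-0.07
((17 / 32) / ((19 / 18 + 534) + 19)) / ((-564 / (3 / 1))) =-153 / 29998784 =-0.00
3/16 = 0.19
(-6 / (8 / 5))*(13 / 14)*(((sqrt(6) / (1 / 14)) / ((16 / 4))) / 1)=-195*sqrt(6) / 16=-29.85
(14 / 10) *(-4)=-28 / 5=-5.60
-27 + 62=35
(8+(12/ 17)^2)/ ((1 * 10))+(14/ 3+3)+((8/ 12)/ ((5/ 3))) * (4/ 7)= 8.75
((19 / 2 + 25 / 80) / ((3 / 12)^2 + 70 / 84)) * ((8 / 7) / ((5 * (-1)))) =-3768 / 1505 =-2.50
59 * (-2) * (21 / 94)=-1239 / 47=-26.36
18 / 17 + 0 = 18 / 17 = 1.06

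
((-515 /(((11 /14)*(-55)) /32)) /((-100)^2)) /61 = 2884 /4613125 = 0.00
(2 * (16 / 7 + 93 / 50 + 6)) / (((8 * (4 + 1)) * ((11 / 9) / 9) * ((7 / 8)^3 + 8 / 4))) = 18408384 / 13157375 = 1.40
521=521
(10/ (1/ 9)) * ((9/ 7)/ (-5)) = -23.14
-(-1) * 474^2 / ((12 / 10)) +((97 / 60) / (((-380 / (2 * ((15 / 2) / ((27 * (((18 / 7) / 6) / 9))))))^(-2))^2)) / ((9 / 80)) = 39283112094 / 2401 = 16361146.23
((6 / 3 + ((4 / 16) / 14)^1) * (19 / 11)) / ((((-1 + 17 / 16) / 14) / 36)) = 28106.18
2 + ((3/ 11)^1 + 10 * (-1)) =-85/ 11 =-7.73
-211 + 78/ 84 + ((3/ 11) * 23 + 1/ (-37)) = -1161399/ 5698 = -203.83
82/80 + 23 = 961/40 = 24.02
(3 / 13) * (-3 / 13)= -9 / 169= -0.05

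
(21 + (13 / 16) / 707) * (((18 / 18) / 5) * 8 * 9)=427617 / 1414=302.42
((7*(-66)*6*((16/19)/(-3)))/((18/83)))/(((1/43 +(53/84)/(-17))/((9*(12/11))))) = -41098434048/16169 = -2541804.32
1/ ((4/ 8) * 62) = 1/ 31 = 0.03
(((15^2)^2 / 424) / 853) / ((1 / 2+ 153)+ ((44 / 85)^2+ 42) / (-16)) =365765625 / 394204712863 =0.00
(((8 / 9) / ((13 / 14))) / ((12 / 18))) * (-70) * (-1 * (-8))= -804.10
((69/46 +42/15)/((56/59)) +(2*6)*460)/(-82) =-75457/1120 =-67.37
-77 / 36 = -2.14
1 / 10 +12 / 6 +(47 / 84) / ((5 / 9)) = 87 / 28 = 3.11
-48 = -48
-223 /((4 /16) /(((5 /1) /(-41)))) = 4460 /41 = 108.78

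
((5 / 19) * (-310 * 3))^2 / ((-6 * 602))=-1801875 / 108661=-16.58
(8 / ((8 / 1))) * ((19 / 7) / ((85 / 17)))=19 / 35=0.54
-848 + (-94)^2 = 7988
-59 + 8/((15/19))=-733/15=-48.87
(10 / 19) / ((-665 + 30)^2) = 0.00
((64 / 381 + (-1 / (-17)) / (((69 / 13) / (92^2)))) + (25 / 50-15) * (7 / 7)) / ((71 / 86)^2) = 3807013342 / 32650557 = 116.60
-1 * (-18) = 18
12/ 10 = 6/ 5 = 1.20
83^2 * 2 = 13778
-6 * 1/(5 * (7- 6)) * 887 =-5322/5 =-1064.40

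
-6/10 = -3/5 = -0.60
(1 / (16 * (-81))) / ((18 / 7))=-7 / 23328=-0.00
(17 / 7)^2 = 289 / 49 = 5.90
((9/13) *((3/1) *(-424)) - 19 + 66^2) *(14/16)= 3024.34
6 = 6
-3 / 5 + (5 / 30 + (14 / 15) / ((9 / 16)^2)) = 1223 / 486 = 2.52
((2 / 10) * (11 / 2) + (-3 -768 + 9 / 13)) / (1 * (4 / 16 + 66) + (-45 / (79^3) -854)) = 98604841766 / 100981794485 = 0.98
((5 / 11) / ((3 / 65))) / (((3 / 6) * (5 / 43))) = 5590 / 33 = 169.39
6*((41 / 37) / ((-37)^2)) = 246 / 50653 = 0.00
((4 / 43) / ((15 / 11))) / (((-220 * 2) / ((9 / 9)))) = -1 / 6450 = -0.00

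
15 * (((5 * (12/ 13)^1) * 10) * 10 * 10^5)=9000000000/ 13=692307692.31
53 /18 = 2.94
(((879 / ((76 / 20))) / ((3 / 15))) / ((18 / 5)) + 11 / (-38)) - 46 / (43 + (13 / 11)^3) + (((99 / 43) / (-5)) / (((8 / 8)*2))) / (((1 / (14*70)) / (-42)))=79275628053 / 8092385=9796.32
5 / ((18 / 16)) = 40 / 9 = 4.44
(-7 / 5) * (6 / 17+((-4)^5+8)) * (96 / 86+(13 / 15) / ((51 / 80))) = 1968600256 / 559215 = 3520.29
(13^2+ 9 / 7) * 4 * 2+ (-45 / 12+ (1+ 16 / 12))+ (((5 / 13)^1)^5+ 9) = 42724576717 / 31188612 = 1369.88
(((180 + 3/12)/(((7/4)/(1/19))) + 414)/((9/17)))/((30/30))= 135473/171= 792.24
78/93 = 26/31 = 0.84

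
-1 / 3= -0.33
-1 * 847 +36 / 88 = -18625 / 22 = -846.59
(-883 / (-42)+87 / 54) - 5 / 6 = 2747 / 126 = 21.80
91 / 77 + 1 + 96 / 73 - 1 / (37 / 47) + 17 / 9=1100482 / 267399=4.12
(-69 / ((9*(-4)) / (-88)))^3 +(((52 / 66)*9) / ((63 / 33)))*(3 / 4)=-1813757971 / 378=-4798301.51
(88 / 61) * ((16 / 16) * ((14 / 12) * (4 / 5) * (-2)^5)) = -39424 / 915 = -43.09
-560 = -560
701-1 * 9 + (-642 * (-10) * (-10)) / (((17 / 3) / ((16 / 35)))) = -533972 / 119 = -4487.16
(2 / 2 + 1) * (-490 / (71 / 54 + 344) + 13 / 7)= 114382 / 130529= 0.88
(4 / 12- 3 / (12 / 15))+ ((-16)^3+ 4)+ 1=-49133 / 12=-4094.42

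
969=969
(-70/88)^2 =1225/1936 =0.63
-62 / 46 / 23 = -31 / 529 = -0.06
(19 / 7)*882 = 2394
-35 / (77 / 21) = -105 / 11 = -9.55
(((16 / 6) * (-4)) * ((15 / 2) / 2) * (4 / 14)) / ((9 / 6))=-160 / 21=-7.62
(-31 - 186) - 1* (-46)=-171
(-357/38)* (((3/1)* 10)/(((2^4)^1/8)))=-5355/38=-140.92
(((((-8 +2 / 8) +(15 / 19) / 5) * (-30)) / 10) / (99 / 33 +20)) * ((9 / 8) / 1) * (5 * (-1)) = -77895 / 13984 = -5.57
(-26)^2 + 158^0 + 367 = 1044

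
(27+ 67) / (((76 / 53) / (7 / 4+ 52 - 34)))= 196789 / 152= 1294.66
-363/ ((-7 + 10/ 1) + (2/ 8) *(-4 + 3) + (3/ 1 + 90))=-1452/ 383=-3.79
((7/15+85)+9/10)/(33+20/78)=33683/12970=2.60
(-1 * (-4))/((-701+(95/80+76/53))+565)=-0.03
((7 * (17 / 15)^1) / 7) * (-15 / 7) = -2.43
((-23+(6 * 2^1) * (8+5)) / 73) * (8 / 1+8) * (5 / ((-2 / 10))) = -53200 / 73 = -728.77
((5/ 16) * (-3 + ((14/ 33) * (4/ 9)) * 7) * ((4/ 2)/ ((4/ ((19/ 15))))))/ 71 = -9481/ 2024352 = -0.00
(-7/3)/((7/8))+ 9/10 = -1.77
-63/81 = -0.78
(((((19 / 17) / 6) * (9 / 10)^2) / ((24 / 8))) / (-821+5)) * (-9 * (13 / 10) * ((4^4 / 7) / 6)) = 2223 / 505750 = 0.00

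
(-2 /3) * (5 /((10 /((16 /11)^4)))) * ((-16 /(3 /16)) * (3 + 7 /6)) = 209715200 /395307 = 530.51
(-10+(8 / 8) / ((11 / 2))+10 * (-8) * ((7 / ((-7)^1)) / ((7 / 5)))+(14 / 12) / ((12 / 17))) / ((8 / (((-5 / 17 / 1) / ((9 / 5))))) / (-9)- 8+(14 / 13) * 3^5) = 88247575 / 466904592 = 0.19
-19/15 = -1.27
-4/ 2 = -2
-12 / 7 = -1.71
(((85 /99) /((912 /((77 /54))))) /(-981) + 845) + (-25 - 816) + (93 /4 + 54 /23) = 295997296819 /10000643616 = 29.60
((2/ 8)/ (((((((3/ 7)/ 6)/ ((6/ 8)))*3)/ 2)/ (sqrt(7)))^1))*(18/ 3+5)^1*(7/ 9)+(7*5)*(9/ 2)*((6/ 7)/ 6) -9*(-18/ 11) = 819/ 22+539*sqrt(7)/ 36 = 76.84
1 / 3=0.33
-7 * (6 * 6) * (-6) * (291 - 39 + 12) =399168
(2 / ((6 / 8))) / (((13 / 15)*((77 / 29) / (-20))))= -23200 / 1001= -23.18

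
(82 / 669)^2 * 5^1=33620 / 447561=0.08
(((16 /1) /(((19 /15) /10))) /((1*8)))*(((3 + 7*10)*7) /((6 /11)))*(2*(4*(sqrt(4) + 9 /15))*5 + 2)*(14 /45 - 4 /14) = 6809440 /171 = 39821.29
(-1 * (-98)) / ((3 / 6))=196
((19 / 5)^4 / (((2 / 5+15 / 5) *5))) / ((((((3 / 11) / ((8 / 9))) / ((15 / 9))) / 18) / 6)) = 45872992 / 6375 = 7195.76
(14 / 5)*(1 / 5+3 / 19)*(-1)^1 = -476 / 475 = -1.00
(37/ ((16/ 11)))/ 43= 407/ 688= 0.59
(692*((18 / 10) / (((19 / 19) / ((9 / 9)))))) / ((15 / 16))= 33216 / 25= 1328.64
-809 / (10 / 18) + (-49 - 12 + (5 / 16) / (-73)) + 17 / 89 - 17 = -797318737 / 519760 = -1534.01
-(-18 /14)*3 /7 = 27 /49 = 0.55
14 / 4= 7 / 2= 3.50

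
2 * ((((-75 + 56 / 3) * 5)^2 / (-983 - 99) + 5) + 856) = 7670393 / 4869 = 1575.35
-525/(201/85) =-14875/67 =-222.01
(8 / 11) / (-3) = -8 / 33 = -0.24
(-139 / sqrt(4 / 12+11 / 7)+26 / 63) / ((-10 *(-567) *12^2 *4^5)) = 13 / 26336378880 - 139 *sqrt(210) / 16721510400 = -0.00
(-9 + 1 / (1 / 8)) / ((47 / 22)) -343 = -16143 / 47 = -343.47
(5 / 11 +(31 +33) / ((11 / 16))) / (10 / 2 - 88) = -1029 / 913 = -1.13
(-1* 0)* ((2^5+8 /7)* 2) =0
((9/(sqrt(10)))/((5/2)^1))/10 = 9 * sqrt(10)/250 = 0.11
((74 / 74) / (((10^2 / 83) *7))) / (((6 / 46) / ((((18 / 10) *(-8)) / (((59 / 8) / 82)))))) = -7513824 / 51625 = -145.55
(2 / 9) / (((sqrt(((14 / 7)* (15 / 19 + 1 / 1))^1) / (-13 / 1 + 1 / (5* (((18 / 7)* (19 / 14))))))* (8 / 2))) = -5533* sqrt(323) / 261630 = -0.38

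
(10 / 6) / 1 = 5 / 3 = 1.67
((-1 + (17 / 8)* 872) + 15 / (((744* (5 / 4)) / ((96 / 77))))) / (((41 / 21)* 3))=4420772 / 13981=316.20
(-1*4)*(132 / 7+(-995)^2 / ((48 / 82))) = -6765246.26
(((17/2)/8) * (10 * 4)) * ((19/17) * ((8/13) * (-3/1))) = -1140/13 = -87.69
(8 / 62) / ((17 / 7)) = 28 / 527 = 0.05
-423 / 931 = -0.45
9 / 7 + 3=30 / 7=4.29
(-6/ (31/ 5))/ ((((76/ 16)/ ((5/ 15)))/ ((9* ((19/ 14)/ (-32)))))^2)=-135/ 194432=-0.00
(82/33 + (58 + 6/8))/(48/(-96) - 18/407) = -299071/2658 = -112.52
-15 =-15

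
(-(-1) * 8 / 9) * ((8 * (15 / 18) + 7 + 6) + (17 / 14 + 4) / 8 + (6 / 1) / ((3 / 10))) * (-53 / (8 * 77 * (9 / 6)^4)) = -0.61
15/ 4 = 3.75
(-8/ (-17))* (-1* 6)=-48/ 17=-2.82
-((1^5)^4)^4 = -1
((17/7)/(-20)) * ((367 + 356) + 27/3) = -3111/35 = -88.89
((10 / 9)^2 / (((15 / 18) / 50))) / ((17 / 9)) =2000 / 51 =39.22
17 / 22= 0.77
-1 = -1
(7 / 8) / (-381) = -7 / 3048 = -0.00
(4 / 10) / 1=2 / 5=0.40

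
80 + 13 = 93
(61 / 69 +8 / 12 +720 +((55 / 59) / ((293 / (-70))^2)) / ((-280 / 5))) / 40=504350707109 / 27959302320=18.04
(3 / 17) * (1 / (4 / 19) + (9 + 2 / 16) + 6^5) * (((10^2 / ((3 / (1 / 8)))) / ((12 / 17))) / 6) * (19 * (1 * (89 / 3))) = 878178575 / 1152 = 762307.79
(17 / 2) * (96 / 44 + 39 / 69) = 11815 / 506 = 23.35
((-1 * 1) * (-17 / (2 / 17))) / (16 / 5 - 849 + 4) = -1445 / 8418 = -0.17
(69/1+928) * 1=997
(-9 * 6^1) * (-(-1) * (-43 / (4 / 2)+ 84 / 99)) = 12267 / 11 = 1115.18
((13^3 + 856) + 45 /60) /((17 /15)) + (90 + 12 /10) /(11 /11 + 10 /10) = 931629 /340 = 2740.09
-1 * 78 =-78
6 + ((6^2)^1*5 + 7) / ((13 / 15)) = 2883 / 13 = 221.77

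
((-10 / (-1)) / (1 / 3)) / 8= 15 / 4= 3.75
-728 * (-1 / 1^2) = 728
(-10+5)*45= -225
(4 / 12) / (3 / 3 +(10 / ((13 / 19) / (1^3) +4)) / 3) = 89 / 457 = 0.19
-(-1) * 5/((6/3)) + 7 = 19/2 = 9.50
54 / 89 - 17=-1459 / 89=-16.39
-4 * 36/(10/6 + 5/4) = -1728/35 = -49.37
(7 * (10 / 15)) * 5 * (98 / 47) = 6860 / 141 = 48.65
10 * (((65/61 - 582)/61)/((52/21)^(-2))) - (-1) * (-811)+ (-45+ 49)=-2282472007/1640961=-1390.94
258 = 258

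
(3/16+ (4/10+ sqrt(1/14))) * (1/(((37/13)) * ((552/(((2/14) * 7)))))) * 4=0.00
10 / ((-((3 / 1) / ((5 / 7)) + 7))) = -0.89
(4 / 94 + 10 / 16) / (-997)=-251 / 374872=-0.00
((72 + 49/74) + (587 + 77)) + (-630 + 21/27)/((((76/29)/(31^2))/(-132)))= 128470334899/4218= 30457642.22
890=890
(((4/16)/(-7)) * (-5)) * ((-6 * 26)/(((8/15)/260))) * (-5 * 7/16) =950625/32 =29707.03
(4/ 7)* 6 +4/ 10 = 134/ 35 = 3.83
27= 27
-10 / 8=-5 / 4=-1.25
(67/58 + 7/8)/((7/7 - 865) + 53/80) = -4710/2002943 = -0.00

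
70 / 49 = 10 / 7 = 1.43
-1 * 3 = -3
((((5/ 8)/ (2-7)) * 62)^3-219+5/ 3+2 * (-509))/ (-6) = 283.47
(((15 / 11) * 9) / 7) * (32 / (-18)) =-240 / 77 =-3.12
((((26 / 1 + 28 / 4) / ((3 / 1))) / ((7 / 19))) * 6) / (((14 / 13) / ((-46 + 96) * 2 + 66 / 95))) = 16750.26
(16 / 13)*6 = 96 / 13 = 7.38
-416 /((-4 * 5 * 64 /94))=611 /20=30.55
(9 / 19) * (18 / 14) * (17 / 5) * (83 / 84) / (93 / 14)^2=4233 / 91295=0.05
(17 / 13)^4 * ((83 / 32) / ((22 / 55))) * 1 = 34661215 / 1827904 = 18.96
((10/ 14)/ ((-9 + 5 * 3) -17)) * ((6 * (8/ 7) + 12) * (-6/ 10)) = 36/ 49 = 0.73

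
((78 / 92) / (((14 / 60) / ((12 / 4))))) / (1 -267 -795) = -1755 / 170821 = -0.01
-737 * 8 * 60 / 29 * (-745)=263551200 / 29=9087972.41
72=72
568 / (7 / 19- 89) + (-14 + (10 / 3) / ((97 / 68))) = -2213992 / 122511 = -18.07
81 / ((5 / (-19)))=-1539 / 5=-307.80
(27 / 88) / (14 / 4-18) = -0.02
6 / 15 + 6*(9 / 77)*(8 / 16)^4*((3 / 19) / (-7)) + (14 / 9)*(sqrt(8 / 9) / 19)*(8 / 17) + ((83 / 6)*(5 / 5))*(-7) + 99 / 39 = -1500076511 / 15975960 + 224*sqrt(2) / 8721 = -93.86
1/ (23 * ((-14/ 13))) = -13/ 322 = -0.04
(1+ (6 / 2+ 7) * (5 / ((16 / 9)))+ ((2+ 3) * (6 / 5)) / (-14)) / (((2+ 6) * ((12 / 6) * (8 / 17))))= 27319 / 7168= 3.81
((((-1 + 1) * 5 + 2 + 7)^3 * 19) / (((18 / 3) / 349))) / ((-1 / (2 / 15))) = -537111 / 5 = -107422.20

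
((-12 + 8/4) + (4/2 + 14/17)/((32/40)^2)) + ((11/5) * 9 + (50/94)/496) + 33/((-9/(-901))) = 19723333783/5944560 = 3317.88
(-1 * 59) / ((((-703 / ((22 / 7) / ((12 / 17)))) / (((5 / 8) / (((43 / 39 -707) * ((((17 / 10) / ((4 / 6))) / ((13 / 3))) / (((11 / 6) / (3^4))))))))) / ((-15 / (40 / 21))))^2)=-616788361475 / 3623727729581492944896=-0.00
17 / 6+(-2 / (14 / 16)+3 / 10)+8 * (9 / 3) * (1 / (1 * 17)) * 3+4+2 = 19783 / 1785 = 11.08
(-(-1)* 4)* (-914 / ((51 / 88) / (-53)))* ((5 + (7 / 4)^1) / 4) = 9591516 / 17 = 564206.82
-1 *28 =-28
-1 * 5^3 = -125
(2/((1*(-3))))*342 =-228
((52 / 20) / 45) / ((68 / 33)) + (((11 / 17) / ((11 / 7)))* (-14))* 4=-117457 / 5100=-23.03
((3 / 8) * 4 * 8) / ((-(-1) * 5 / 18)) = 216 / 5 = 43.20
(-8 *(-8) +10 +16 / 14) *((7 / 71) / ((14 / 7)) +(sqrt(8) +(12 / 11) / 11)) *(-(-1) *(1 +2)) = 2012739 / 60137 +3156 *sqrt(2) / 7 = 671.08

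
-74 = -74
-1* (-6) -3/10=57/10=5.70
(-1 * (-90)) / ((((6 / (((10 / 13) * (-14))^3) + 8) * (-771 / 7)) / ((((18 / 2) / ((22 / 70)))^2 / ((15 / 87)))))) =-165814500600000 / 341115711673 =-486.09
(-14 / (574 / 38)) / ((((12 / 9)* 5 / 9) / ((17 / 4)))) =-8721 / 1640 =-5.32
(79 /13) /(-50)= -0.12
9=9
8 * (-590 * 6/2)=-14160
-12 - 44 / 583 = -640 / 53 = -12.08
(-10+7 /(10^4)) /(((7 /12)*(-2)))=299979 /35000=8.57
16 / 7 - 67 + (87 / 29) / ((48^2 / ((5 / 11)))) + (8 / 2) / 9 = -11401879 / 177408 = -64.27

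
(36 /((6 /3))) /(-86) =-9 /43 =-0.21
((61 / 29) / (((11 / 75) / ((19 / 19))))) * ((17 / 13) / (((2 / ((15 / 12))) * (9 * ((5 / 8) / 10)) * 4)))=129625 / 24882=5.21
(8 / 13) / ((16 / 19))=19 / 26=0.73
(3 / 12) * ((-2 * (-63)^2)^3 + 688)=-125047004246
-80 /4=-20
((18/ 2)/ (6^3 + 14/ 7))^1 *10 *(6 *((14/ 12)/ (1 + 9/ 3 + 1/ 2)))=70/ 109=0.64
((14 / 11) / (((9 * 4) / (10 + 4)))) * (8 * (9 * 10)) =3920 / 11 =356.36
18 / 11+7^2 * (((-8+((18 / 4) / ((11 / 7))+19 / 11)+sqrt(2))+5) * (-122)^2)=729316 * sqrt(2)+12763048 / 11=2191685.67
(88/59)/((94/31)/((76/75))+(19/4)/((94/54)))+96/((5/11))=39518742208/186884565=211.46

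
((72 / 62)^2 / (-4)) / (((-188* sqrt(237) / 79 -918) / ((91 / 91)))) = 0.00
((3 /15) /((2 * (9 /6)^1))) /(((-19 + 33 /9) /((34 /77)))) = -17 /8855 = -0.00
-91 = -91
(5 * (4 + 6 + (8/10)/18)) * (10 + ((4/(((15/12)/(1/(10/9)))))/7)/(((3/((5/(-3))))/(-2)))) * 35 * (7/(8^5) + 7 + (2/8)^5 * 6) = 527486825/4096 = 128780.96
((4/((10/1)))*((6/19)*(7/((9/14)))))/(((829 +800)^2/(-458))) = -179536/756287685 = -0.00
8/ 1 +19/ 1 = 27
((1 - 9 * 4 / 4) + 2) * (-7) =42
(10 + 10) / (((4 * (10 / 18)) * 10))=9 / 10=0.90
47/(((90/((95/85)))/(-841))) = -751013/1530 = -490.86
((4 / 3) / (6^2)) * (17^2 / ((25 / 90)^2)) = 3468 / 25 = 138.72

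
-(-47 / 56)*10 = 235 / 28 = 8.39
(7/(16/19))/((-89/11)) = -1463/1424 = -1.03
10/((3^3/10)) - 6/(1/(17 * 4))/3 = -132.30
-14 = -14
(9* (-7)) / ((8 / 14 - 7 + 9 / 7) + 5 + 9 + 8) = -441 / 118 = -3.74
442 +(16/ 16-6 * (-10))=503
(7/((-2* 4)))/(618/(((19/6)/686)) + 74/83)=-11039/1689020080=-0.00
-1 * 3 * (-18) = 54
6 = 6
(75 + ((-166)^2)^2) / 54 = 759333211 / 54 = 14061726.13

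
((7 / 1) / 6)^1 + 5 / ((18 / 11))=38 / 9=4.22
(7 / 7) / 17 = 1 / 17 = 0.06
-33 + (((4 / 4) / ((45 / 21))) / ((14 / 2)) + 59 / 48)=-7609 / 240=-31.70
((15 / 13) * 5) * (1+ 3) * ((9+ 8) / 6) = 850 / 13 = 65.38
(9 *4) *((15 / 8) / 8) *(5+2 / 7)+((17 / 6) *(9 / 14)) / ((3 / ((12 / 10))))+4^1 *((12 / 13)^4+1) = 835389143 / 15994160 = 52.23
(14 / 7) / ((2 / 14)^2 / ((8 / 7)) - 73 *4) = -112 / 16351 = -0.01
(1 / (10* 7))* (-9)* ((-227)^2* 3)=-1391283 / 70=-19875.47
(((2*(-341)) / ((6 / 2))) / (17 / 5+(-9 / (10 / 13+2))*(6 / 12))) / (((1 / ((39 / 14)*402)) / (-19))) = 2725090.87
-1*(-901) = 901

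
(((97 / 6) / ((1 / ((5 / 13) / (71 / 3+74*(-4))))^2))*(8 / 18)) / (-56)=-2425 / 9475673844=-0.00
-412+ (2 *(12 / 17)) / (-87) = -203124 / 493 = -412.02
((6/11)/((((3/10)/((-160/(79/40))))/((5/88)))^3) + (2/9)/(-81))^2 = 107495723369324038347802475328004/27692303686911822697443441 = 3881790.57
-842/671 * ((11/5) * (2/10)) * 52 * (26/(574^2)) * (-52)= 14798992/125612725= 0.12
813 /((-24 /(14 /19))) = -1897 /76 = -24.96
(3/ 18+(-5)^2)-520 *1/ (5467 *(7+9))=412661/ 16401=25.16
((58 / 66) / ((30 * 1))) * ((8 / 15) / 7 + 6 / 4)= 9599 / 207900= 0.05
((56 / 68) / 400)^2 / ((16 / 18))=441 / 92480000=0.00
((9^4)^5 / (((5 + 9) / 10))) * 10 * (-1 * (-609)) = 52885844746897640284350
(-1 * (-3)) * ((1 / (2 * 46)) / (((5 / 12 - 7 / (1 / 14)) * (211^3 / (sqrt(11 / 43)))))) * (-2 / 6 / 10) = 0.00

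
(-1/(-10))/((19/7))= 7/190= 0.04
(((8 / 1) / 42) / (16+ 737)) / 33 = 4 / 521829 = 0.00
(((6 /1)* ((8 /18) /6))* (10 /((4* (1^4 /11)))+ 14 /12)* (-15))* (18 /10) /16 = -43 /2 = -21.50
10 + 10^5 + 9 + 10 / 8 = 400081 / 4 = 100020.25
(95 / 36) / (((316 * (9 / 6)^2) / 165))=5225 / 8532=0.61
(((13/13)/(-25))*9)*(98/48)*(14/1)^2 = -7203/50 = -144.06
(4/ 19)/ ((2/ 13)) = 26/ 19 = 1.37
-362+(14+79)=-269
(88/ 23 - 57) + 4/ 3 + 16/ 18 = -10547/ 207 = -50.95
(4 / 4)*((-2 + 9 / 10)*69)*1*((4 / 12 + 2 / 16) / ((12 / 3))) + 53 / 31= -69313 / 9920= -6.99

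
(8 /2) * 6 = 24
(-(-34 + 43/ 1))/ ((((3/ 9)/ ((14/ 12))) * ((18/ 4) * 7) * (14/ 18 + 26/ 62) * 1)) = -279/ 334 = -0.84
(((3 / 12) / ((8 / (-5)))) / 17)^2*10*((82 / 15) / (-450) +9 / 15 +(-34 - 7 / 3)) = -120641 / 3995136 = -0.03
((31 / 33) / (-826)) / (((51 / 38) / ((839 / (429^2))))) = -494171 / 127923034239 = -0.00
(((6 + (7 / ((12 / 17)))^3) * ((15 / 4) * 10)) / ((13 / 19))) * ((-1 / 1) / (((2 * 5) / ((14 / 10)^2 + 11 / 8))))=-21487413671 / 1198080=-17934.87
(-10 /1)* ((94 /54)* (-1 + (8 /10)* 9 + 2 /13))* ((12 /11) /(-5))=24.13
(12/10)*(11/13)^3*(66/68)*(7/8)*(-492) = -113453109/373490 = -303.76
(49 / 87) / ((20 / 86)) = 2107 / 870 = 2.42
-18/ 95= -0.19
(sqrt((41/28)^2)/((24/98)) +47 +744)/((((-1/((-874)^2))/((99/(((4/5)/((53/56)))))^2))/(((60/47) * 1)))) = -3591576999180658125/336896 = -10660788490159.15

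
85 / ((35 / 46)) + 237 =2441 / 7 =348.71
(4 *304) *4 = 4864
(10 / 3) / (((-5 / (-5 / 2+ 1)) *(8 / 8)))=1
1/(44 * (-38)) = -0.00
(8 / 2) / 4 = 1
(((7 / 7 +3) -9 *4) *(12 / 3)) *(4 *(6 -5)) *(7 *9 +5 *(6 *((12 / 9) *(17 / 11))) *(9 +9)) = -6621696 / 11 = -601972.36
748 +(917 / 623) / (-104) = 6923357 / 9256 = 747.99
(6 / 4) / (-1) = -3 / 2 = -1.50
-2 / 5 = -0.40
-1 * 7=-7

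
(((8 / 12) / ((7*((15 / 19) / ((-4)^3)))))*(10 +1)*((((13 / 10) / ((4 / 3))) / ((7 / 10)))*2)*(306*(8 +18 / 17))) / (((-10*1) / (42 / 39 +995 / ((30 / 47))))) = 17902478528 / 175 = 102299877.30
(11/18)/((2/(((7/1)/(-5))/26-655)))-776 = -4568407/4680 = -976.16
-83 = -83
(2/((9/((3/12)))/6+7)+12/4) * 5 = 205/13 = 15.77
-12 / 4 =-3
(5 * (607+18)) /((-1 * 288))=-3125 /288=-10.85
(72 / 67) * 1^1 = 1.07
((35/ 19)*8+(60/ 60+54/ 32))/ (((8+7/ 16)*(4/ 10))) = 5297/ 1026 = 5.16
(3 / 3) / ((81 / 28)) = 28 / 81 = 0.35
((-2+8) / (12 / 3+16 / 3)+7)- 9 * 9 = -1027 / 14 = -73.36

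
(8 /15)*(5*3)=8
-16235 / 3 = -5411.67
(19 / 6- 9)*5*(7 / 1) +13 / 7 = -8497 / 42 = -202.31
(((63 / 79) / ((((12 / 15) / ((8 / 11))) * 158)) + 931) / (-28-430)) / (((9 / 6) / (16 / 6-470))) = 633.32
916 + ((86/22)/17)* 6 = 171550/187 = 917.38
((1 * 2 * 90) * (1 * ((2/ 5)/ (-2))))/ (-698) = 18/ 349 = 0.05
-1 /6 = -0.17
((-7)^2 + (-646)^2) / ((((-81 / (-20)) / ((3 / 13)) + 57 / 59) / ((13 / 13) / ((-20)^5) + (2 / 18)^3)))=15756112142797 / 509693472000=30.91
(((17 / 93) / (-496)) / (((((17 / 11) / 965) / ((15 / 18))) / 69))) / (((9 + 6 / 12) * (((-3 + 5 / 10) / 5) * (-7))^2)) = -1220725 / 10736292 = -0.11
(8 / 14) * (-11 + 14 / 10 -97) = -2132 / 35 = -60.91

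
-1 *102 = -102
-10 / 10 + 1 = 0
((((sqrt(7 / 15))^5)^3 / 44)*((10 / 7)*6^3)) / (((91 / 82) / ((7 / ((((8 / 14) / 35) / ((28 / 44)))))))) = 3308995774*sqrt(105) / 5972484375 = 5.68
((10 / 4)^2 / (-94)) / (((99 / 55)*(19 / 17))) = -2125 / 64296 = -0.03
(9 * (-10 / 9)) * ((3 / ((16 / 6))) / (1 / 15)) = -675 / 4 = -168.75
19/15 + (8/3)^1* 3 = 139/15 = 9.27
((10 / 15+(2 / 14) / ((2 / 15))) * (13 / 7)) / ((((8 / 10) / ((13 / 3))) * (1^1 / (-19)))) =-1172015 / 3528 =-332.20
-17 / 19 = -0.89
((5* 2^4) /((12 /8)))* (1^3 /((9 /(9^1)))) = 160 /3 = 53.33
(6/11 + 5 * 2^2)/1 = 226/11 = 20.55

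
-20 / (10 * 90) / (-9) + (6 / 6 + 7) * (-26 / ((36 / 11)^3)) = -86479 / 14580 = -5.93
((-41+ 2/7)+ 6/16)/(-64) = 2259/3584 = 0.63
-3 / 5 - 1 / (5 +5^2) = -19 / 30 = -0.63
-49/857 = -0.06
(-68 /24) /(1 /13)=-221 /6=-36.83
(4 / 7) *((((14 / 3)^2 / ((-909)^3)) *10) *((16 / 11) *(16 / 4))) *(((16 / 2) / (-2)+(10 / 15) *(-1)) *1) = 0.00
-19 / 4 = -4.75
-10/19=-0.53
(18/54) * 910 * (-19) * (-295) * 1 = 5100550/3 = 1700183.33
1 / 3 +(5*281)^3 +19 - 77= 2773505067.33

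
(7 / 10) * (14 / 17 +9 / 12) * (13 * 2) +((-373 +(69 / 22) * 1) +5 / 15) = -3824809 / 11220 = -340.89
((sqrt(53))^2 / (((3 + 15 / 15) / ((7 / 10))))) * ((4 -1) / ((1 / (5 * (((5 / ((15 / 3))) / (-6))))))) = -371 / 16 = -23.19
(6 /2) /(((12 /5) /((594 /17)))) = 1485 /34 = 43.68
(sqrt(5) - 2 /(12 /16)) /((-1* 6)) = 4 /9 - sqrt(5) /6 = 0.07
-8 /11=-0.73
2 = 2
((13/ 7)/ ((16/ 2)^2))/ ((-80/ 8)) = -13/ 4480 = -0.00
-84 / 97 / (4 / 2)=-42 / 97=-0.43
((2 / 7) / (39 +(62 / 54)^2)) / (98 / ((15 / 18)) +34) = 3645 / 77976976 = 0.00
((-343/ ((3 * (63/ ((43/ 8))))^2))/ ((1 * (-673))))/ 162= 12943/ 5086717056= 0.00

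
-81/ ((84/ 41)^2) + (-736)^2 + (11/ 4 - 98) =541581.45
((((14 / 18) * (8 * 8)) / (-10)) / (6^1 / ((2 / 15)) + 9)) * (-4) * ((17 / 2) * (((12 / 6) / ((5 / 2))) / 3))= 15232 / 18225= 0.84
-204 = -204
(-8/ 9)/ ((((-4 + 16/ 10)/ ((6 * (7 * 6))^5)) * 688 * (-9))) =-2613824640/ 43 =-60786619.53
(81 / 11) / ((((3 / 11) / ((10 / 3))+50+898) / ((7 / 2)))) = 945 / 34763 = 0.03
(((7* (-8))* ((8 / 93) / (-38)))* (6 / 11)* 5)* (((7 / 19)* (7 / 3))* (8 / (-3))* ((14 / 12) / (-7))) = 439040 / 3323727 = 0.13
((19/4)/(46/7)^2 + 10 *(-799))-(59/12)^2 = -305239655/38088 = -8014.06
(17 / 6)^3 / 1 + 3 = 5561 / 216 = 25.75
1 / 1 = 1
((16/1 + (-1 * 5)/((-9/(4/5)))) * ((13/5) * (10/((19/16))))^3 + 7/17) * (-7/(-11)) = 1267913729971/11543697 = 109836.02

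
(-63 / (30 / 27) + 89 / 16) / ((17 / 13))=-53183 / 1360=-39.11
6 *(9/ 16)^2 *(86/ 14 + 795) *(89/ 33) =5053509/ 1232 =4101.87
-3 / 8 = -0.38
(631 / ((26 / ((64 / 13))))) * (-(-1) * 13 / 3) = 20192 / 39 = 517.74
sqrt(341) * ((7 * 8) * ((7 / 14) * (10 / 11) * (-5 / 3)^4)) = 175000 * sqrt(341) / 891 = 3626.92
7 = 7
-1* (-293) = 293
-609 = -609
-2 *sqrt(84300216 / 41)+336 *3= 1008-44 *sqrt(7141134) / 41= -1859.82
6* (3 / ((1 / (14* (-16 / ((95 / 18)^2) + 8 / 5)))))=258.45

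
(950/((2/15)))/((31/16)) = 114000/31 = 3677.42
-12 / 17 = -0.71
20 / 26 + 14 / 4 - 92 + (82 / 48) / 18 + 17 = -396691 / 5616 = -70.64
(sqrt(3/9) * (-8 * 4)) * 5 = -92.38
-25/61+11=646/61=10.59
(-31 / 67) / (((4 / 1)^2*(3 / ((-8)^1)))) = 31 / 402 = 0.08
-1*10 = -10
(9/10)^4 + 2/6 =0.99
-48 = -48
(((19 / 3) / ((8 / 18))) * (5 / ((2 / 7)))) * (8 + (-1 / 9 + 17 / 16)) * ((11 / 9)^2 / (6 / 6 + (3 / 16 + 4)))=103719385 / 161352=642.81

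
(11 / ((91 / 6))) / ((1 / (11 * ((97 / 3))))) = 257.96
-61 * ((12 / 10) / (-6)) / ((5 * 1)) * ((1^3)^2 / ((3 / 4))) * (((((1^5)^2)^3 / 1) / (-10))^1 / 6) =-61 / 1125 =-0.05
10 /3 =3.33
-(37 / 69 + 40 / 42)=-719 / 483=-1.49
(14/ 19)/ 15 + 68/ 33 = 2.11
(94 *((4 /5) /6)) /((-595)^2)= 188 /5310375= 0.00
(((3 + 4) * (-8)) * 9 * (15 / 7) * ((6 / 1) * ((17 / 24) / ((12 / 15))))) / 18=-1275 / 4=-318.75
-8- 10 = -18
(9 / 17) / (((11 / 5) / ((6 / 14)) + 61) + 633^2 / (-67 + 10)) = -2565 / 33738149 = -0.00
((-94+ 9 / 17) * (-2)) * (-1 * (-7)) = 22246 / 17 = 1308.59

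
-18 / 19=-0.95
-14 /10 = -7 /5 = -1.40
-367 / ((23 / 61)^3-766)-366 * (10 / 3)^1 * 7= -1484640780633 / 173855279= -8539.52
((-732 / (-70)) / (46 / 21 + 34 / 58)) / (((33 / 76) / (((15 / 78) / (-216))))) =-1769 / 229086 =-0.01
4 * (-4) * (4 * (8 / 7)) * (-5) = 2560 / 7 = 365.71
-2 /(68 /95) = -95 /34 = -2.79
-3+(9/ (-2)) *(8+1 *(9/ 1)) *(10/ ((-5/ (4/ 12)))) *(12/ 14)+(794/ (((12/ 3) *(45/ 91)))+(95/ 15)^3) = 1315747/ 1890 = 696.16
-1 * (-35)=35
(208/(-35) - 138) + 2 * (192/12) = -3918/35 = -111.94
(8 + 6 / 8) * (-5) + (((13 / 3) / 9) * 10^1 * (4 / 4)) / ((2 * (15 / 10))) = -13655 / 324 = -42.15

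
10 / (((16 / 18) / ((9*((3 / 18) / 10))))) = 27 / 16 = 1.69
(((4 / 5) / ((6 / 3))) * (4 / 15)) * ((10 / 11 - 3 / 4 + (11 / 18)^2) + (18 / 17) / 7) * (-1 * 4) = -2320112 / 7952175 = -0.29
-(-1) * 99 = 99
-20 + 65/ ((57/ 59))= 47.28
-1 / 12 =-0.08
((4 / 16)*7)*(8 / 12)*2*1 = 7 / 3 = 2.33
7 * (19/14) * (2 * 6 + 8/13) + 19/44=120.28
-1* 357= -357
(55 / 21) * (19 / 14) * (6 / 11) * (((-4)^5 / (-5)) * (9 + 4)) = 252928 / 49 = 5161.80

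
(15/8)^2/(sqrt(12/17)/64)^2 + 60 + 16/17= 347836/17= 20460.94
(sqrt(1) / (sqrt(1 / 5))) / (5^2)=sqrt(5) / 25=0.09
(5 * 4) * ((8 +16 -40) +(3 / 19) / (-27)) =-320.12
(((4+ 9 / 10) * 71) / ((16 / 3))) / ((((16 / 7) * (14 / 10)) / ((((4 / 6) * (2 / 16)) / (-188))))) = -3479 / 385024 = -0.01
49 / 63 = 7 / 9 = 0.78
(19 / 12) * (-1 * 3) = -19 / 4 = -4.75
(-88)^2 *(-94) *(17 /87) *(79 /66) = -44437184 /261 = -170257.41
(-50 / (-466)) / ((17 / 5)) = 125 / 3961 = 0.03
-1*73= -73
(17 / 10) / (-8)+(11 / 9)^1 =727 / 720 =1.01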